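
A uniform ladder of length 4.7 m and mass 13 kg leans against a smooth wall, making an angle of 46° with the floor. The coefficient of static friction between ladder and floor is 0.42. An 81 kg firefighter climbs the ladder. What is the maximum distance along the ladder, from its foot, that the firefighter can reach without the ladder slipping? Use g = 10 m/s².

d ≈ 2 m

Sum moments about the foot of the ladder (the floor normal and friction both act there and drop out).
Ladder weight 13×10 = 130 N acts at 2.35 m along the ladder; its horizontal arm is 2.35·cos46° = 1.632 m → τ = 212.2 N·m clockwise.
Firefighter weight 81×10 = 810 N at distance d → arm d·cos46° → τ = 810·d·0.6947 clockwise.
Wall normal N at the top has arm L sinθ = 3.381 m counterclockwise, so Στ = 0 gives N·3.381 = 212.2 + 562.7·d.
ΣFy = 0 ⇒ N_floor = 940 N, so the maximum friction is μ_s·N_floor = 0.42×940 = 394.8 N. ΣFx = 0 ⇒ N_wall = f, so at the slipping point N = 394.8 N.
Substituting: 394.8×3.381 = 212.2 + 562.7·d ⇒ d = (1335 − 212.2) / 562.7 = 2 m.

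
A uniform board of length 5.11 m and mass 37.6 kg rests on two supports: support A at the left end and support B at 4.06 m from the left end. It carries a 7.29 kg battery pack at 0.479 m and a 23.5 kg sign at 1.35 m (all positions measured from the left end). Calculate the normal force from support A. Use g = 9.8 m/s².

R_A ≈ 353 N

Sum moments about support B (its reaction then has zero moment arm).
Beam weight: 37.6 × 9.8 = 368.5 N down at 2.555 m → arm 1.505 m, τ = 368.5 × 1.505 = 554.6 N·m counterclockwise.
Battery pack: 7.29 × 9.8 = 71.44 N down at 0.479 m → arm 3.581 m, τ = 71.44 × 3.581 = 255.8 N·m counterclockwise.
Sign: 23.5 × 9.8 = 230.3 N down at 1.35 m → arm 2.71 m, τ = 230.3 × 2.71 = 624.1 N·m counterclockwise.
Net load moment about support B = 1434 N·m counterclockwise.
Reaction R at support A is upward at 0 m, arm 4.06 m → moment R × 4.06 clockwise.
Balancing moments: R × 4.06 = 1434, giving R = 353 N.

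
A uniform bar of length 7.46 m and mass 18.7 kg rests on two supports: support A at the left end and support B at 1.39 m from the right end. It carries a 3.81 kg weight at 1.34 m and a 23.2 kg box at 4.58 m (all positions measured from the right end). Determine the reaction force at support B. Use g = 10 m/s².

R_B ≈ 263 N

Choose support A as the axis so its reaction then has zero moment arm.
Beam weight: 18.7 × 10 = 187 N down at 3.73 m → arm 3.73 m, τ = 187 × 3.73 = 697.5 N·m clockwise.
Weight: 3.81 × 10 = 38.1 N down at 1.34 m → arm 6.12 m, τ = 38.1 × 6.12 = 233.2 N·m clockwise.
Box: 23.2 × 10 = 232 N down at 4.58 m → arm 2.88 m, τ = 232 × 2.88 = 668.2 N·m clockwise.
Net load moment about support A = 1599 N·m clockwise.
Reaction R at support B is upward at 1.39 m, arm 6.07 m → moment R × 6.07 counterclockwise.
Setting net torque to zero: R × 6.07 = 1599 → R = 263 N.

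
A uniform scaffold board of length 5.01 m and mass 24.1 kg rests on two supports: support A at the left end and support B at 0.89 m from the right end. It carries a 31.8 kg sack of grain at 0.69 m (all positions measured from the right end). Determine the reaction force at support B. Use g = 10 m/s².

R_B ≈ 480 N

Sum moments about support A (its reaction then has zero moment arm).
Beam weight: 24.1 × 10 = 241 N down at 2.505 m → arm 2.505 m, τ = 241 × 2.505 = 603.7 N·m clockwise.
Sack of grain: 31.8 × 10 = 318 N down at 0.69 m → arm 4.32 m, τ = 318 × 4.32 = 1374 N·m clockwise.
Net load moment about support A = 1978 N·m clockwise.
Reaction R at support B is upward at 0.89 m, arm 4.12 m → moment R × 4.12 counterclockwise.
Setting net torque to zero: R × 4.12 = 1978 → R = 480 N.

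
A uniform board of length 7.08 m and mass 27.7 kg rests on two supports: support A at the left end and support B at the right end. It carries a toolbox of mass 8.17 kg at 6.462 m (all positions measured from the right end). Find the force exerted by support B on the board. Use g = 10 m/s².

R_B ≈ 146 N

Taking torques about support A:
Beam weight: 27.7 × 10 = 277 N down at 3.54 m → arm 3.54 m, τ = 277 × 3.54 = 980.6 N·m clockwise.
Toolbox: 8.17 × 10 = 81.7 N down at 6.462 m → arm 0.618 m, τ = 81.7 × 0.618 = 50.49 N·m clockwise.
Net load moment about support A = 1031 N·m clockwise.
Reaction R at support B is upward at 0 m, arm 7.08 m → moment R × 7.08 counterclockwise.
Setting net torque to zero: R × 7.08 = 1031 → R = 146 N.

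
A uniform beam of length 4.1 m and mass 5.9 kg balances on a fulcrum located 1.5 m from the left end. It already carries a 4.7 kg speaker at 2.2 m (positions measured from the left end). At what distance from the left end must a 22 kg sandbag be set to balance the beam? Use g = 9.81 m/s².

Take moments about the fulcrum (at 1.5 m from the left end).
Beam weight: 5.9 × 9.81 = 57.88 N down at 2.05 m → arm 0.55 m, τ = 57.88 × 0.55 = 31.83 N·m clockwise.
Speaker: 4.7 × 9.81 = 46.11 N down at 2.2 m → arm 0.7 m, τ = 46.11 × 0.7 = 32.28 N·m clockwise.
Net moment of existing loads = 64.11 N·m clockwise.
The sandbag weighs 22 × 9.81 = 215.8 N and must supply an equal counterclockwise moment, so its lever arm about the fulcrum is 64.11 / 215.8 = 0.297 m.
That puts it at 1.5 − 0.297 = 1.2 m from the left end.

x ≈ 1.2 m from the left end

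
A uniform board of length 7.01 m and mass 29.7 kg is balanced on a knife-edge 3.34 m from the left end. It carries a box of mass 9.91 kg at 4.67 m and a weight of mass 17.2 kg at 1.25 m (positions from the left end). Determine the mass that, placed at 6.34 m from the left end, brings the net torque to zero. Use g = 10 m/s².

About the knife-edge (at 3.34 m from the left end):
Beam weight: 29.7 × 10 = 297 N down at 3.505 m → arm 0.165 m, τ = 297 × 0.165 = 49.01 N·m clockwise.
Box: 9.91 × 10 = 99.1 N down at 4.67 m → arm 1.33 m, τ = 99.1 × 1.33 = 131.8 N·m clockwise.
Weight: 17.2 × 10 = 172 N down at 1.25 m → arm 2.09 m, τ = 172 × 2.09 = 359.5 N·m counterclockwise.
Net moment of known loads = 178.7 N·m counterclockwise.
An unknown mass m at 6.34 m has arm 3 m; its moment is m·g·3 clockwise.
Setting net torque to zero: m × 10 × 3 = 178.7 → m = 178.7 / (10 × 3) = 5.96 kg.

m ≈ 5.96 kg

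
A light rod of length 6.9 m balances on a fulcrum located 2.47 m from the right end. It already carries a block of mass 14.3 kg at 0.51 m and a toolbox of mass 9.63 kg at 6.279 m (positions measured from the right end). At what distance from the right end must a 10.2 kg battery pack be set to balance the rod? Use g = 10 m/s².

About the fulcrum (at 2.47 m from the right end):
Block: 14.3 × 10 = 143 N down at 0.51 m → arm 1.96 m, τ = 143 × 1.96 = 280.3 N·m clockwise.
Toolbox: 9.63 × 10 = 96.3 N down at 6.279 m → arm 3.809 m, τ = 96.3 × 3.809 = 366.8 N·m counterclockwise.
Net moment of existing loads = 86.5 N·m counterclockwise.
The battery pack weighs 10.2 × 10 = 102 N and must supply an equal clockwise moment, so its lever arm about the fulcrum is 86.5 / 102 = 0.848 m.
That puts it at 2.47 − 0.848 = 1.62 m from the right end.

x ≈ 1.62 m from the right end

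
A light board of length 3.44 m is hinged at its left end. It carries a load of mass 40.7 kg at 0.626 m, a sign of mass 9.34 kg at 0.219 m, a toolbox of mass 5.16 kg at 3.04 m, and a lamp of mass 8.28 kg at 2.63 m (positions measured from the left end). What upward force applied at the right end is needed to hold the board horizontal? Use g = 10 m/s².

F ≈ 189 N

Sum moments about the left end (the unknown pivot reaction has zero arm there).
Load: 40.7 × 10 = 407 N down at 0.626 m → arm 0.626 m, τ = 407 × 0.626 = 254.8 N·m clockwise.
Sign: 9.34 × 10 = 93.4 N down at 0.219 m → arm 0.219 m, τ = 93.4 × 0.219 = 20.45 N·m clockwise.
Toolbox: 5.16 × 10 = 51.6 N down at 3.04 m → arm 3.04 m, τ = 51.6 × 3.04 = 156.9 N·m clockwise.
Lamp: 8.28 × 10 = 82.8 N down at 2.63 m → arm 2.63 m, τ = 82.8 × 2.63 = 217.8 N·m clockwise.
Net moment of the loads = 650 N·m clockwise.
The upward force F acts at the right end, arm 3.44 m, giving F × 3.44 counterclockwise.
Στ = 0 ⇒ F × 3.44 = 650 ⇒ F = 650 / 3.44 = 189 N.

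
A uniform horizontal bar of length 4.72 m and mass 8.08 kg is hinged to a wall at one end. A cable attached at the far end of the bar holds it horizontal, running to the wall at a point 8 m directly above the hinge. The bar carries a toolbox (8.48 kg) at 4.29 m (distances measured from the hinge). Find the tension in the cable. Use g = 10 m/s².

Take moments about the hinge.
Beam weight: 8.08 × 10 = 80.8 N down at 2.36 m → arm 2.36 m, τ = 80.8 × 2.36 = 190.7 N·m clockwise.
Toolbox: 8.48 × 10 = 84.8 N down at 4.29 m → arm 4.29 m, τ = 84.8 × 4.29 = 363.8 N·m clockwise.
Total clockwise load moment = 554.5 N·m.
The cable tension T acts at 4.72 m; only its component perpendicular to the bar, T sinθ, produces torque. sinθ = h/√(h²+d²) = 8/√(8²+4.72²) = 0.8613.
Στ = 0 ⇒ T × 4.72 × 0.8613 = 554.5 ⇒ T = 554.5 / 4.065 = 136 N.

T ≈ 136 N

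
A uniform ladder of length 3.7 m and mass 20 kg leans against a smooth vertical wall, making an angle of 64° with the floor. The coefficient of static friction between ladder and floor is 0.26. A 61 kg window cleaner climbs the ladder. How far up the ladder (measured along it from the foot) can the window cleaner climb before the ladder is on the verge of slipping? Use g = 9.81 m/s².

Sum moments about the foot of the ladder (the floor normal and friction both act there and drop out).
Ladder weight 20×9.81 = 196.2 N acts at 1.85 m along the ladder; its horizontal arm is 1.85·cos64° = 0.811 m → τ = 159.1 N·m clockwise.
Window cleaner weight 61×9.81 = 598.4 N at distance d → arm d·cos64° → τ = 598.4·d·0.4384 clockwise.
Wall normal N at the top has arm L sinθ = 3.326 m counterclockwise, so Στ = 0 gives N·3.326 = 159.1 + 262.3·d.
ΣFy = 0 ⇒ N_floor = 794.6 N, so the maximum friction is μ_s·N_floor = 0.26×794.6 = 206.6 N. ΣFx = 0 ⇒ N_wall = f, so at the slipping point N = 206.6 N.
Substituting: 206.6×3.326 = 159.1 + 262.3·d ⇒ d = (687.2 − 159.1) / 262.3 = 2.01 m.

d ≈ 2.01 m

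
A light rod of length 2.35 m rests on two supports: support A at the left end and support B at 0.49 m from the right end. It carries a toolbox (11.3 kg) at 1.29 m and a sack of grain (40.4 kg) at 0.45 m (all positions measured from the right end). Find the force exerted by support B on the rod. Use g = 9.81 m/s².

R_B ≈ 468 N

Sum moments about support A (its reaction then has zero moment arm).
Toolbox: 11.3 × 9.81 = 110.9 N down at 1.29 m → arm 1.06 m, τ = 110.9 × 1.06 = 117.6 N·m clockwise.
Sack of grain: 40.4 × 9.81 = 396.3 N down at 0.45 m → arm 1.9 m, τ = 396.3 × 1.9 = 753 N·m clockwise.
Net load moment about support A = 870.6 N·m clockwise.
Reaction R at support B is upward at 0.49 m, arm 1.86 m → moment R × 1.86 counterclockwise.
Balancing moments: R × 1.86 = 870.6, giving R = 468 N.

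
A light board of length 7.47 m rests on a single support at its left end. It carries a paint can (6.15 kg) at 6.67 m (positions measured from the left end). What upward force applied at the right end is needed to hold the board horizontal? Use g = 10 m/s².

Sum moments about the left end (the unknown pivot reaction has zero arm there).
Paint can: 6.15 × 10 = 61.5 N down at 6.67 m → arm 6.67 m, τ = 61.5 × 6.67 = 410.2 N·m clockwise.
Net moment of the loads = 410.2 N·m clockwise.
The upward force F acts at the right end, arm 7.47 m, giving F × 7.47 counterclockwise.
For rotational equilibrium, F × 7.47 = 410.2, so F = 410.2 / 7.47 = 54.9 N.

F ≈ 54.9 N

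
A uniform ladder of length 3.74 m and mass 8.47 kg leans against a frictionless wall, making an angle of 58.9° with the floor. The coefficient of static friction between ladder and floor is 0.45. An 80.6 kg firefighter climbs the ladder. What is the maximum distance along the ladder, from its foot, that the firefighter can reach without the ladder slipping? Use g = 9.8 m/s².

d ≈ 2.89 m

Taking torques about the foot of the ladder:
Ladder weight 8.47×9.8 = 83.01 N acts at 1.87 m along the ladder; its horizontal arm is 1.87·cos58.9° = 0.9659 m → τ = 80.18 N·m clockwise.
Firefighter weight 80.6×9.8 = 789.9 N at distance d → arm d·cos58.9° → τ = 789.9·d·0.5165 clockwise.
Wall normal N at the top has arm L sinθ = 3.202 m counterclockwise, so Στ = 0 gives N·3.202 = 80.18 + 408·d.
ΣFy = 0 ⇒ N_floor = 872.9 N, so the maximum friction is μ_s·N_floor = 0.45×872.9 = 392.8 N. ΣFx = 0 ⇒ N_wall = f, so at the slipping point N = 392.8 N.
Substituting: 392.8×3.202 = 80.18 + 408·d ⇒ d = (1258 − 80.18) / 408 = 2.89 m.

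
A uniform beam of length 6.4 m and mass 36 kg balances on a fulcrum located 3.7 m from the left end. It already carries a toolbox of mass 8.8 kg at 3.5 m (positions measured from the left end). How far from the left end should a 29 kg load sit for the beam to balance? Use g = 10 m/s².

Choose the fulcrum (at 3.7 m from the left end) as the axis so the support reaction has zero arm there.
Beam weight: 36 × 10 = 360 N down at 3.2 m → arm 0.5 m, τ = 360 × 0.5 = 180 N·m counterclockwise.
Toolbox: 8.8 × 10 = 88 N down at 3.5 m → arm 0.2 m, τ = 88 × 0.2 = 17.6 N·m counterclockwise.
Net moment of existing loads = 197.6 N·m counterclockwise.
The load weighs 29 × 10 = 290 N and must supply an equal clockwise moment, so its lever arm about the fulcrum is 197.6 / 290 = 0.681 m.
That puts it at 3.7 + 0.681 = 4.38 m from the left end.

x ≈ 4.38 m from the left end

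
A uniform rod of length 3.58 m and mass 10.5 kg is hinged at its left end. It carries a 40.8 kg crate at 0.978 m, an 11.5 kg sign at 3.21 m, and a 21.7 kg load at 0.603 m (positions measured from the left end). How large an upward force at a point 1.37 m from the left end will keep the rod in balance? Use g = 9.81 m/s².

F ≈ 778 N

About the left end:
Beam weight: 10.5 × 9.81 = 103 N down at 1.79 m → arm 1.79 m, τ = 103 × 1.79 = 184.4 N·m clockwise.
Crate: 40.8 × 9.81 = 400.2 N down at 0.978 m → arm 0.978 m, τ = 400.2 × 0.978 = 391.4 N·m clockwise.
Sign: 11.5 × 9.81 = 112.8 N down at 3.21 m → arm 3.21 m, τ = 112.8 × 3.21 = 362.1 N·m clockwise.
Load: 21.7 × 9.81 = 212.9 N down at 0.603 m → arm 0.603 m, τ = 212.9 × 0.603 = 128.4 N·m clockwise.
Net moment of the loads = 1066 N·m clockwise.
The upward force F acts at a point 1.37 m from the left end, arm 1.37 m, giving F × 1.37 counterclockwise.
Balancing moments: F × 1.37 = 1066, giving F = 1066 / 1.37 = 778 N.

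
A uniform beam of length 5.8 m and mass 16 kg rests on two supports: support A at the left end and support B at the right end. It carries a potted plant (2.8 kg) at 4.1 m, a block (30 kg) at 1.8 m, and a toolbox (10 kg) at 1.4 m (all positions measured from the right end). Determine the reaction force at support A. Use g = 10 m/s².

R_A ≈ 217 N

Choose support B as the axis so its reaction then has zero moment arm.
Beam weight: 16 × 10 = 160 N down at 2.9 m → arm 2.9 m, τ = 160 × 2.9 = 464 N·m counterclockwise.
Potted plant: 2.8 × 10 = 28 N down at 4.1 m → arm 4.1 m, τ = 28 × 4.1 = 114.8 N·m counterclockwise.
Block: 30 × 10 = 300 N down at 1.8 m → arm 1.8 m, τ = 300 × 1.8 = 540 N·m counterclockwise.
Toolbox: 10 × 10 = 100 N down at 1.4 m → arm 1.4 m, τ = 100 × 1.4 = 140 N·m counterclockwise.
Net load moment about support B = 1259 N·m counterclockwise.
Reaction R at support A is upward at 5.8 m, arm 5.8 m → moment R × 5.8 clockwise.
Balancing moments: R × 5.8 = 1259, giving R = 217 N.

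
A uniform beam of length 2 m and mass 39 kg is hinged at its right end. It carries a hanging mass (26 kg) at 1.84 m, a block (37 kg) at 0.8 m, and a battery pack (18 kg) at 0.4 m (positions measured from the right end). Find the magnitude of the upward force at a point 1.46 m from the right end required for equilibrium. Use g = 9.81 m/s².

F ≈ 831 N

About the right end:
Beam weight: 39 × 9.81 = 382.6 N down at 1 m → arm 1 m, τ = 382.6 × 1 = 382.6 N·m counterclockwise.
Hanging mass: 26 × 9.81 = 255.1 N down at 1.84 m → arm 1.84 m, τ = 255.1 × 1.84 = 469.4 N·m counterclockwise.
Block: 37 × 9.81 = 363 N down at 0.8 m → arm 0.8 m, τ = 363 × 0.8 = 290.4 N·m counterclockwise.
Battery pack: 18 × 9.81 = 176.6 N down at 0.4 m → arm 0.4 m, τ = 176.6 × 0.4 = 70.64 N·m counterclockwise.
Net moment of the loads = 1213 N·m counterclockwise.
The upward force F acts at a point 1.46 m from the right end, arm 1.46 m, giving F × 1.46 clockwise.
Setting net torque to zero: F × 1.46 = 1213 → F = 1213 / 1.46 = 831 N.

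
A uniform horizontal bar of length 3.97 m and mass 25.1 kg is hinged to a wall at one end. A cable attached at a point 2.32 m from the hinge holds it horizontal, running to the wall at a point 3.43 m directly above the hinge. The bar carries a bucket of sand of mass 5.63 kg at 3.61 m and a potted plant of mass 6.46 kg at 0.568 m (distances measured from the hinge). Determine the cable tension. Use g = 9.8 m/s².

T ≈ 376 N

Sum moments about the hinge (the unknown hinge reaction has zero arm there).
Beam weight: 25.1 × 9.8 = 246 N down at 1.985 m → arm 1.985 m, τ = 246 × 1.985 = 488.3 N·m clockwise.
Bucket of sand: 5.63 × 9.8 = 55.17 N down at 3.61 m → arm 3.61 m, τ = 55.17 × 3.61 = 199.2 N·m clockwise.
Potted plant: 6.46 × 9.8 = 63.31 N down at 0.568 m → arm 0.568 m, τ = 63.31 × 0.568 = 35.96 N·m clockwise.
Total clockwise load moment = 723.5 N·m.
The cable tension T acts at 2.32 m; only its component perpendicular to the bar, T sinθ, produces torque. sinθ = h/√(h²+d²) = 3.43/√(3.43²+2.32²) = 0.8283.
For rotational equilibrium, T × 2.32 × 0.8283 = 723.5, so T = 723.5 / 1.922 = 376 N.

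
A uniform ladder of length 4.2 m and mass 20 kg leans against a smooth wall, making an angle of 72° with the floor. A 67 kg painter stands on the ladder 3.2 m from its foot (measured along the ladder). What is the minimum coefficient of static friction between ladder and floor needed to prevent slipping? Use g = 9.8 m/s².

μ_min ≈ 0.228

About the foot of the ladder:
Ladder weight 20×9.8 = 196 N acts at 2.1 m along the ladder; its horizontal arm is 2.1·cos72° = 0.6489 m → τ = 127.2 N·m clockwise.
Painter: 67×9.8 = 656.6 N at 3.2 m → arm 0.9889 m → τ = 649.3 N·m clockwise.
Wall normal N acts horizontally at the top; its moment arm is the height L sinθ = 4.2·sin72° = 3.994 m, counterclockwise.
Balancing moments: N × 3.994 = 776.5, giving N = 194.4 N.
ΣFx = 0 ⇒ f = N_wall = 194.4 N. ΣFy = 0 ⇒ N_floor = 852.6 N.
μ_min = f / N_floor = 194.4 / 852.6 = 0.228.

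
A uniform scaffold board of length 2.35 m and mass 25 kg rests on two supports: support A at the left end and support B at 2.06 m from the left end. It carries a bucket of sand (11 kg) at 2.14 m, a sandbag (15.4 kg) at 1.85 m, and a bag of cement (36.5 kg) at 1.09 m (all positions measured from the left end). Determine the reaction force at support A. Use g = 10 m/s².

R_A ≈ 291 N

About support B:
Beam weight: 25 × 10 = 250 N down at 1.175 m → arm 0.885 m, τ = 250 × 0.885 = 221.2 N·m counterclockwise.
Bucket of sand: 11 × 10 = 110 N down at 2.14 m → arm 0.08 m, τ = 110 × 0.08 = 8.8 N·m clockwise.
Sandbag: 15.4 × 10 = 154 N down at 1.85 m → arm 0.21 m, τ = 154 × 0.21 = 32.34 N·m counterclockwise.
Bag of cement: 36.5 × 10 = 365 N down at 1.09 m → arm 0.97 m, τ = 365 × 0.97 = 354.1 N·m counterclockwise.
Net load moment about support B = 598.8 N·m counterclockwise.
Reaction R at support A is upward at 0 m, arm 2.06 m → moment R × 2.06 clockwise.
Setting net torque to zero: R × 2.06 = 598.8 → R = 291 N.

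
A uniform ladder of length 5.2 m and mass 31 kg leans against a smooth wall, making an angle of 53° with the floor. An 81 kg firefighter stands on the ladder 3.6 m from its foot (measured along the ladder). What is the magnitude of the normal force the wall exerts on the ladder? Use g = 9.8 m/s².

N_wall ≈ 529 N

Choose the foot of the ladder as the axis so the floor normal and friction both act there and drop out.
Ladder weight 31×9.8 = 303.8 N acts at 2.6 m along the ladder; its horizontal arm is 2.6·cos53° = 1.565 m → τ = 475.4 N·m clockwise.
Firefighter: 81×9.8 = 793.8 N at 3.6 m → arm 2.167 m → τ = 1720 N·m clockwise.
Wall normal N acts horizontally at the top; its moment arm is the height L sinθ = 5.2·sin53° = 4.153 m, counterclockwise.
Στ = 0 ⇒ N × 4.153 = 2195 ⇒ N = 529 N.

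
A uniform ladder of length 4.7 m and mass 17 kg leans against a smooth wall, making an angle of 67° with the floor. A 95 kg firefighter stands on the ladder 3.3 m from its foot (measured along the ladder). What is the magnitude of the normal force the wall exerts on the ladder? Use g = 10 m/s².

N_wall ≈ 319 N

Choose the foot of the ladder as the axis so the floor normal and friction both act there and drop out.
Ladder weight 17×10 = 170 N acts at 2.35 m along the ladder; its horizontal arm is 2.35·cos67° = 0.9182 m → τ = 156.1 N·m clockwise.
Firefighter: 95×10 = 950 N at 3.3 m → arm 1.289 m → τ = 1225 N·m clockwise.
Wall normal N acts horizontally at the top; its moment arm is the height L sinθ = 4.7·sin67° = 4.326 m, counterclockwise.
For rotational equilibrium, N × 4.326 = 1381, so N = 319 N.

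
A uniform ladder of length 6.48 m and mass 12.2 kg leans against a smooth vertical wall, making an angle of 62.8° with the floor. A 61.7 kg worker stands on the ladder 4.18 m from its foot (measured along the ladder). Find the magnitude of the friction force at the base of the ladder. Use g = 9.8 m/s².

f ≈ 231 N

Sum moments about the foot of the ladder (the floor normal and friction both act there and drop out).
Ladder weight 12.2×9.8 = 119.6 N acts at 3.24 m along the ladder; its horizontal arm is 3.24·cos62.8° = 1.481 m → τ = 177.1 N·m clockwise.
Worker: 61.7×9.8 = 604.7 N at 4.18 m → arm 1.911 m → τ = 1156 N·m clockwise.
Wall normal N acts horizontally at the top; its moment arm is the height L sinθ = 6.48·sin62.8° = 5.763 m, counterclockwise.
Balancing moments: N × 5.763 = 1333, giving N = 231 N.
ΣFx = 0: friction at the foot balances the wall's push, so f = N_wall = 231 N.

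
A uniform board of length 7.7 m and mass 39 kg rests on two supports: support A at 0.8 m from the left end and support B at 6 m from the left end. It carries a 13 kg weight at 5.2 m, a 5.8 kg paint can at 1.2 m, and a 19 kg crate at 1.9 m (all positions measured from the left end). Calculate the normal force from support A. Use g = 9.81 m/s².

R_A ≈ 377 N

About support B:
Beam weight: 39 × 9.81 = 382.6 N down at 3.85 m → arm 2.15 m, τ = 382.6 × 2.15 = 822.6 N·m counterclockwise.
Weight: 13 × 9.81 = 127.5 N down at 5.2 m → arm 0.8 m, τ = 127.5 × 0.8 = 102 N·m counterclockwise.
Paint can: 5.8 × 9.81 = 56.9 N down at 1.2 m → arm 4.8 m, τ = 56.9 × 4.8 = 273.1 N·m counterclockwise.
Crate: 19 × 9.81 = 186.4 N down at 1.9 m → arm 4.1 m, τ = 186.4 × 4.1 = 764.2 N·m counterclockwise.
Net load moment about support B = 1962 N·m counterclockwise.
Reaction R at support A is upward at 0.8 m, arm 5.2 m → moment R × 5.2 clockwise.
Balancing moments: R × 5.2 = 1962, giving R = 377 N.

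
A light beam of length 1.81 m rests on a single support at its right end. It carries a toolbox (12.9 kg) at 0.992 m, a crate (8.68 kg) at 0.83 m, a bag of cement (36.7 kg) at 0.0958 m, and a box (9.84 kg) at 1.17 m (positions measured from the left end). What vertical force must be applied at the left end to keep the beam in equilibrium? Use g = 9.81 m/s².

F ≈ 478 N

Sum moments about the right end (the unknown pivot reaction has zero arm there).
Toolbox: 12.9 × 9.81 = 126.5 N down at 0.992 m → arm 0.818 m, τ = 126.5 × 0.818 = 103.5 N·m counterclockwise.
Crate: 8.68 × 9.81 = 85.15 N down at 0.83 m → arm 0.98 m, τ = 85.15 × 0.98 = 83.45 N·m counterclockwise.
Bag of cement: 36.7 × 9.81 = 360 N down at 0.0958 m → arm 1.714 m, τ = 360 × 1.714 = 617 N·m counterclockwise.
Box: 9.84 × 9.81 = 96.53 N down at 1.17 m → arm 0.64 m, τ = 96.53 × 0.64 = 61.78 N·m counterclockwise.
Net moment of the loads = 865.7 N·m counterclockwise.
The upward force F acts at the left end, arm 1.81 m, giving F × 1.81 clockwise.
Στ = 0 ⇒ F × 1.81 = 865.7 ⇒ F = 865.7 / 1.81 = 478 N.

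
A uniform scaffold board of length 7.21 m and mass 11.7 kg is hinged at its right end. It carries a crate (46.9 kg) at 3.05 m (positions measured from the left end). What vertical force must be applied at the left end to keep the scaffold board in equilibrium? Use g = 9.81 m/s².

F ≈ 323 N

Sum moments about the right end (the unknown pivot reaction has zero arm there).
Beam weight: 11.7 × 9.81 = 114.8 N down at 3.605 m → arm 3.605 m, τ = 114.8 × 3.605 = 413.9 N·m counterclockwise.
Crate: 46.9 × 9.81 = 460.1 N down at 3.05 m → arm 4.16 m, τ = 460.1 × 4.16 = 1914 N·m counterclockwise.
Net moment of the loads = 2328 N·m counterclockwise.
The upward force F acts at the left end, arm 7.21 m, giving F × 7.21 clockwise.
Balancing moments: F × 7.21 = 2328, giving F = 2328 / 7.21 = 323 N.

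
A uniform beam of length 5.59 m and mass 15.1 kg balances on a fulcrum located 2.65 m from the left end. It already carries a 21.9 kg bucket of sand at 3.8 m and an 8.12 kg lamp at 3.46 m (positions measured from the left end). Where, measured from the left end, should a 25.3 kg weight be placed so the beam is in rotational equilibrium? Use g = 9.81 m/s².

x ≈ 1.31 m from the left end

Taking torques about the fulcrum (at 2.65 m from the left end):
Beam weight: 15.1 × 9.81 = 148.1 N down at 2.795 m → arm 0.145 m, τ = 148.1 × 0.145 = 21.47 N·m clockwise.
Bucket of sand: 21.9 × 9.81 = 214.8 N down at 3.8 m → arm 1.15 m, τ = 214.8 × 1.15 = 247 N·m clockwise.
Lamp: 8.12 × 9.81 = 79.66 N down at 3.46 m → arm 0.81 m, τ = 79.66 × 0.81 = 64.52 N·m clockwise.
Net moment of existing loads = 333 N·m clockwise.
The weight weighs 25.3 × 9.81 = 248.2 N and must supply an equal counterclockwise moment, so its lever arm about the fulcrum is 333 / 248.2 = 1.34 m.
That puts it at 2.65 − 1.34 = 1.31 m from the left end.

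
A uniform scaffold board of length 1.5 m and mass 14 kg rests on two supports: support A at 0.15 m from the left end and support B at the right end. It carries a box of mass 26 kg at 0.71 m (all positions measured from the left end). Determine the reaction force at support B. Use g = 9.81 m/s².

Taking torques about support A:
Beam weight: 14 × 9.81 = 137.3 N down at 0.75 m → arm 0.6 m, τ = 137.3 × 0.6 = 82.38 N·m clockwise.
Box: 26 × 9.81 = 255.1 N down at 0.71 m → arm 0.56 m, τ = 255.1 × 0.56 = 142.9 N·m clockwise.
Net load moment about support A = 225.3 N·m clockwise.
Reaction R at support B is upward at 1.5 m, arm 1.35 m → moment R × 1.35 counterclockwise.
Balancing moments: R × 1.35 = 225.3, giving R = 167 N.

R_B ≈ 167 N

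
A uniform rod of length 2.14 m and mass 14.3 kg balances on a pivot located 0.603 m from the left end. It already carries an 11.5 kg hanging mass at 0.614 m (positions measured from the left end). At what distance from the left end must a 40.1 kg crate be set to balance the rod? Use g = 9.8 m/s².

x ≈ 0.433 m from the left end

Take moments about the pivot (at 0.603 m from the left end).
Beam weight: 14.3 × 9.8 = 140.1 N down at 1.07 m → arm 0.467 m, τ = 140.1 × 0.467 = 65.43 N·m clockwise.
Hanging mass: 11.5 × 9.8 = 112.7 N down at 0.614 m → arm 0.011 m, τ = 112.7 × 0.011 = 1.24 N·m clockwise.
Net moment of existing loads = 66.67 N·m clockwise.
The crate weighs 40.1 × 9.8 = 393 N and must supply an equal counterclockwise moment, so its lever arm about the pivot is 66.67 / 393 = 0.17 m.
That puts it at 0.603 − 0.17 = 0.433 m from the left end.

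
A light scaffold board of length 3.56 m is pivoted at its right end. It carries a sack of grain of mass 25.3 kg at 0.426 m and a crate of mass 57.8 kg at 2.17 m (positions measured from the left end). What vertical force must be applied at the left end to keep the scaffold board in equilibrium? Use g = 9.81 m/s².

Choose the right end as the axis so the unknown pivot reaction has zero arm there.
Sack of grain: 25.3 × 9.81 = 248.2 N down at 0.426 m → arm 3.134 m, τ = 248.2 × 3.134 = 777.9 N·m counterclockwise.
Crate: 57.8 × 9.81 = 567 N down at 2.17 m → arm 1.39 m, τ = 567 × 1.39 = 788.1 N·m counterclockwise.
Net moment of the loads = 1566 N·m counterclockwise.
The upward force F acts at the left end, arm 3.56 m, giving F × 3.56 clockwise.
Στ = 0 ⇒ F × 3.56 = 1566 ⇒ F = 1566 / 3.56 = 440 N.

F ≈ 440 N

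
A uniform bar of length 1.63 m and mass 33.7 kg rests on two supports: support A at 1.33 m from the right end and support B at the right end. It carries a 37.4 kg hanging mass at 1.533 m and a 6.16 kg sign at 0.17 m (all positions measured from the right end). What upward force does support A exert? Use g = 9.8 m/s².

Taking torques about support B:
Beam weight: 33.7 × 9.8 = 330.3 N down at 0.815 m → arm 0.815 m, τ = 330.3 × 0.815 = 269.2 N·m counterclockwise.
Hanging mass: 37.4 × 9.8 = 366.5 N down at 1.533 m → arm 1.533 m, τ = 366.5 × 1.533 = 561.8 N·m counterclockwise.
Sign: 6.16 × 9.8 = 60.37 N down at 0.17 m → arm 0.17 m, τ = 60.37 × 0.17 = 10.26 N·m counterclockwise.
Net load moment about support B = 841.3 N·m counterclockwise.
Reaction R at support A is upward at 1.33 m, arm 1.33 m → moment R × 1.33 clockwise.
Στ = 0 ⇒ R × 1.33 = 841.3 ⇒ R = 633 N.

R_A ≈ 633 N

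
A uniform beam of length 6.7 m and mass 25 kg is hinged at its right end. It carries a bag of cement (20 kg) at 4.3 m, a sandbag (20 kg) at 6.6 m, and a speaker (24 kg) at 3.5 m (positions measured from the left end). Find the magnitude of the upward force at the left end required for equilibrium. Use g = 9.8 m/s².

Choose the right end as the axis so the unknown pivot reaction has zero arm there.
Beam weight: 25 × 9.8 = 245 N down at 3.35 m → arm 3.35 m, τ = 245 × 3.35 = 820.8 N·m counterclockwise.
Bag of cement: 20 × 9.8 = 196 N down at 4.3 m → arm 2.4 m, τ = 196 × 2.4 = 470.4 N·m counterclockwise.
Sandbag: 20 × 9.8 = 196 N down at 6.6 m → arm 0.1 m, τ = 196 × 0.1 = 19.6 N·m counterclockwise.
Speaker: 24 × 9.8 = 235.2 N down at 3.5 m → arm 3.2 m, τ = 235.2 × 3.2 = 752.6 N·m counterclockwise.
Net moment of the loads = 2063 N·m counterclockwise.
The upward force F acts at the left end, arm 6.7 m, giving F × 6.7 clockwise.
Setting net torque to zero: F × 6.7 = 2063 → F = 2063 / 6.7 = 308 N.

F ≈ 308 N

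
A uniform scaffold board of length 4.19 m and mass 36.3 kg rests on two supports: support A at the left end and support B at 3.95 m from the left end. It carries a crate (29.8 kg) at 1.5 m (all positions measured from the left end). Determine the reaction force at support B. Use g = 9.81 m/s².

About support A:
Beam weight: 36.3 × 9.81 = 356.1 N down at 2.095 m → arm 2.095 m, τ = 356.1 × 2.095 = 746 N·m clockwise.
Crate: 29.8 × 9.81 = 292.3 N down at 1.5 m → arm 1.5 m, τ = 292.3 × 1.5 = 438.5 N·m clockwise.
Net load moment about support A = 1184 N·m clockwise.
Reaction R at support B is upward at 3.95 m, arm 3.95 m → moment R × 3.95 counterclockwise.
Balancing moments: R × 3.95 = 1184, giving R = 300 N.

R_B ≈ 300 N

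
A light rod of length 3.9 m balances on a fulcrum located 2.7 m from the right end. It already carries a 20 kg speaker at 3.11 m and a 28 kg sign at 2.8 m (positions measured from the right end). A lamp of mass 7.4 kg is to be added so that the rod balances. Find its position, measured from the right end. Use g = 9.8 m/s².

Sum moments about the fulcrum (at 2.7 m from the right end) (the support reaction has zero arm there).
Speaker: 20 × 9.8 = 196 N down at 3.11 m → arm 0.41 m, τ = 196 × 0.41 = 80.36 N·m counterclockwise.
Sign: 28 × 9.8 = 274.4 N down at 2.8 m → arm 0.1 m, τ = 274.4 × 0.1 = 27.44 N·m counterclockwise.
Net moment of existing loads = 107.8 N·m counterclockwise.
The lamp weighs 7.4 × 9.8 = 72.52 N and must supply an equal clockwise moment, so its lever arm about the fulcrum is 107.8 / 72.52 = 1.49 m.
That puts it at 2.7 − 1.49 = 1.21 m from the right end.

x ≈ 1.21 m from the right end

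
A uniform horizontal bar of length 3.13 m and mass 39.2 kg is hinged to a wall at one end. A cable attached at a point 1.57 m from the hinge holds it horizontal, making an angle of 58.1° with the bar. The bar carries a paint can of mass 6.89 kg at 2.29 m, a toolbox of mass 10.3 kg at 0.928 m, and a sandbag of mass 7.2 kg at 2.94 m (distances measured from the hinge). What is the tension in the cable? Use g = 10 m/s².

T ≈ 809 N

Sum moments about the hinge (the unknown hinge reaction has zero arm there).
Beam weight: 39.2 × 10 = 392 N down at 1.565 m → arm 1.565 m, τ = 392 × 1.565 = 613.5 N·m clockwise.
Paint can: 6.89 × 10 = 68.9 N down at 2.29 m → arm 2.29 m, τ = 68.9 × 2.29 = 157.8 N·m clockwise.
Toolbox: 10.3 × 10 = 103 N down at 0.928 m → arm 0.928 m, τ = 103 × 0.928 = 95.58 N·m clockwise.
Sandbag: 7.2 × 10 = 72 N down at 2.94 m → arm 2.94 m, τ = 72 × 2.94 = 211.7 N·m clockwise.
Total clockwise load moment = 1079 N·m.
The cable tension T acts at 1.57 m; only its component perpendicular to the bar, T sinθ, produces torque. sin 58.1° = 0.849.
Στ = 0 ⇒ T × 1.57 × 0.849 = 1079 ⇒ T = 1079 / 1.333 = 809 N.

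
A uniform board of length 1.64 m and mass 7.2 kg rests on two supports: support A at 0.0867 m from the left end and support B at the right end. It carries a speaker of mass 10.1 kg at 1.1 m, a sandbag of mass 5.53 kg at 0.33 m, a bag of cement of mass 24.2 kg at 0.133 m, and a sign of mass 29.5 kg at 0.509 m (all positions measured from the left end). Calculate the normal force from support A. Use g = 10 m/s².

R_A ≈ 569 N

About support B:
Beam weight: 7.2 × 10 = 72 N down at 0.82 m → arm 0.82 m, τ = 72 × 0.82 = 59.04 N·m counterclockwise.
Speaker: 10.1 × 10 = 101 N down at 1.1 m → arm 0.54 m, τ = 101 × 0.54 = 54.54 N·m counterclockwise.
Sandbag: 5.53 × 10 = 55.3 N down at 0.33 m → arm 1.31 m, τ = 55.3 × 1.31 = 72.44 N·m counterclockwise.
Bag of cement: 24.2 × 10 = 242 N down at 0.133 m → arm 1.507 m, τ = 242 × 1.507 = 364.7 N·m counterclockwise.
Sign: 29.5 × 10 = 295 N down at 0.509 m → arm 1.131 m, τ = 295 × 1.131 = 333.6 N·m counterclockwise.
Net load moment about support B = 884.3 N·m counterclockwise.
Reaction R at support A is upward at 0.0867 m, arm 1.553 m → moment R × 1.553 clockwise.
Στ = 0 ⇒ R × 1.553 = 884.3 ⇒ R = 569 N.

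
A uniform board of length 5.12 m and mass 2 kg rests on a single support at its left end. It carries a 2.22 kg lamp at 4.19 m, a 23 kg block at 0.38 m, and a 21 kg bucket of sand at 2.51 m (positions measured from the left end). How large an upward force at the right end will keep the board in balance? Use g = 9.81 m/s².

F ≈ 145 N

About the left end:
Beam weight: 2 × 9.81 = 19.62 N down at 2.56 m → arm 2.56 m, τ = 19.62 × 2.56 = 50.23 N·m clockwise.
Lamp: 2.22 × 9.81 = 21.78 N down at 4.19 m → arm 4.19 m, τ = 21.78 × 4.19 = 91.26 N·m clockwise.
Block: 23 × 9.81 = 225.6 N down at 0.38 m → arm 0.38 m, τ = 225.6 × 0.38 = 85.73 N·m clockwise.
Bucket of sand: 21 × 9.81 = 206 N down at 2.51 m → arm 2.51 m, τ = 206 × 2.51 = 517.1 N·m clockwise.
Net moment of the loads = 744.3 N·m clockwise.
The upward force F acts at the right end, arm 5.12 m, giving F × 5.12 counterclockwise.
For rotational equilibrium, F × 5.12 = 744.3, so F = 744.3 / 5.12 = 145 N.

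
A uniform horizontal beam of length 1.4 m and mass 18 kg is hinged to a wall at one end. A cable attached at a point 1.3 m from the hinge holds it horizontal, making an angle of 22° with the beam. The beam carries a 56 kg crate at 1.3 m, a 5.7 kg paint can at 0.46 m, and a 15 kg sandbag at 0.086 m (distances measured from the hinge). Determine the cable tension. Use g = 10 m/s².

Taking torques about the hinge:
Beam weight: 18 × 10 = 180 N down at 0.7 m → arm 0.7 m, τ = 180 × 0.7 = 126 N·m clockwise.
Crate: 56 × 10 = 560 N down at 1.3 m → arm 1.3 m, τ = 560 × 1.3 = 728 N·m clockwise.
Paint can: 5.7 × 10 = 57 N down at 0.46 m → arm 0.46 m, τ = 57 × 0.46 = 26.22 N·m clockwise.
Sandbag: 15 × 10 = 150 N down at 0.086 m → arm 0.086 m, τ = 150 × 0.086 = 12.9 N·m clockwise.
Total clockwise load moment = 893.1 N·m.
The cable tension T acts at 1.3 m; only its component perpendicular to the beam, T sinθ, produces torque. sin 22° = 0.3746.
For rotational equilibrium, T × 1.3 × 0.3746 = 893.1, so T = 893.1 / 0.487 = 1830 N.

T ≈ 1830 N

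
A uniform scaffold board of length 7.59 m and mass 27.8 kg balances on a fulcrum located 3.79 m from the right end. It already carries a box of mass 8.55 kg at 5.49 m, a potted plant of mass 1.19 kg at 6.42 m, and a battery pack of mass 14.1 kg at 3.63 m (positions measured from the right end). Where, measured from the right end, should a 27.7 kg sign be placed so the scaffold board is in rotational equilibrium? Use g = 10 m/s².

x ≈ 3.23 m from the right end

About the fulcrum (at 3.79 m from the right end):
Beam weight: 27.8 × 10 = 278 N down at 3.795 m → arm 0.005 m, τ = 278 × 0.005 = 1.39 N·m counterclockwise.
Box: 8.55 × 10 = 85.5 N down at 5.49 m → arm 1.7 m, τ = 85.5 × 1.7 = 145.3 N·m counterclockwise.
Potted plant: 1.19 × 10 = 11.9 N down at 6.42 m → arm 2.63 m, τ = 11.9 × 2.63 = 31.3 N·m counterclockwise.
Battery pack: 14.1 × 10 = 141 N down at 3.63 m → arm 0.16 m, τ = 141 × 0.16 = 22.56 N·m clockwise.
Net moment of existing loads = 155.4 N·m counterclockwise.
The sign weighs 27.7 × 10 = 277 N and must supply an equal clockwise moment, so its lever arm about the fulcrum is 155.4 / 277 = 0.561 m.
That puts it at 3.79 − 0.561 = 3.23 m from the right end.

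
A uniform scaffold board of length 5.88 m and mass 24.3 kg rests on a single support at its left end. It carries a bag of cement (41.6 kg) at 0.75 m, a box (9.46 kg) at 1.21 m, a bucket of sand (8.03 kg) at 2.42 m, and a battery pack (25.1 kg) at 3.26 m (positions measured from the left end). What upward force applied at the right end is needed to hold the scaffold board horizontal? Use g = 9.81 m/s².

Taking torques about the left end:
Beam weight: 24.3 × 9.81 = 238.4 N down at 2.94 m → arm 2.94 m, τ = 238.4 × 2.94 = 700.9 N·m clockwise.
Bag of cement: 41.6 × 9.81 = 408.1 N down at 0.75 m → arm 0.75 m, τ = 408.1 × 0.75 = 306.1 N·m clockwise.
Box: 9.46 × 9.81 = 92.8 N down at 1.21 m → arm 1.21 m, τ = 92.8 × 1.21 = 112.3 N·m clockwise.
Bucket of sand: 8.03 × 9.81 = 78.77 N down at 2.42 m → arm 2.42 m, τ = 78.77 × 2.42 = 190.6 N·m clockwise.
Battery pack: 25.1 × 9.81 = 246.2 N down at 3.26 m → arm 3.26 m, τ = 246.2 × 3.26 = 802.6 N·m clockwise.
Net moment of the loads = 2112 N·m clockwise.
The upward force F acts at the right end, arm 5.88 m, giving F × 5.88 counterclockwise.
For rotational equilibrium, F × 5.88 = 2112, so F = 2112 / 5.88 = 359 N.

F ≈ 359 N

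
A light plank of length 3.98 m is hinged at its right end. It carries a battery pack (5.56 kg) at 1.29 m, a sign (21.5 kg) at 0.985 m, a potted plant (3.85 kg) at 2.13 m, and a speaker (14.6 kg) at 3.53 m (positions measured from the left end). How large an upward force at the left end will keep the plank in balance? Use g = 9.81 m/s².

About the right end:
Battery pack: 5.56 × 9.81 = 54.54 N down at 1.29 m → arm 2.69 m, τ = 54.54 × 2.69 = 146.7 N·m counterclockwise.
Sign: 21.5 × 9.81 = 210.9 N down at 0.985 m → arm 2.995 m, τ = 210.9 × 2.995 = 631.6 N·m counterclockwise.
Potted plant: 3.85 × 9.81 = 37.77 N down at 2.13 m → arm 1.85 m, τ = 37.77 × 1.85 = 69.87 N·m counterclockwise.
Speaker: 14.6 × 9.81 = 143.2 N down at 3.53 m → arm 0.45 m, τ = 143.2 × 0.45 = 64.44 N·m counterclockwise.
Net moment of the loads = 912.6 N·m counterclockwise.
The upward force F acts at the left end, arm 3.98 m, giving F × 3.98 clockwise.
Setting net torque to zero: F × 3.98 = 912.6 → F = 912.6 / 3.98 = 229 N.

F ≈ 229 N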